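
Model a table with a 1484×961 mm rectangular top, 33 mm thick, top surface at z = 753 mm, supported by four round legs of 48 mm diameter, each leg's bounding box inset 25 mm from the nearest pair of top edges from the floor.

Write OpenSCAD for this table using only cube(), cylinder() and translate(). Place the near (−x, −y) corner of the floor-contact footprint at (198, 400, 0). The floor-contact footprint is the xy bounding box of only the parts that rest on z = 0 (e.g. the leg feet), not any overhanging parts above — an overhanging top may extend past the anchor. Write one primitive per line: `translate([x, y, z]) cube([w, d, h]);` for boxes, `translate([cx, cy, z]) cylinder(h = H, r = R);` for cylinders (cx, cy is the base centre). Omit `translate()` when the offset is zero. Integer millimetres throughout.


translate([173, 375, 720]) cube([1484, 961, 33]);
translate([222, 424, 0]) cylinder(h = 720, r = 24);
translate([1608, 424, 0]) cylinder(h = 720, r = 24);
translate([222, 1287, 0]) cylinder(h = 720, r = 24);
translate([1608, 1287, 0]) cylinder(h = 720, r = 24);


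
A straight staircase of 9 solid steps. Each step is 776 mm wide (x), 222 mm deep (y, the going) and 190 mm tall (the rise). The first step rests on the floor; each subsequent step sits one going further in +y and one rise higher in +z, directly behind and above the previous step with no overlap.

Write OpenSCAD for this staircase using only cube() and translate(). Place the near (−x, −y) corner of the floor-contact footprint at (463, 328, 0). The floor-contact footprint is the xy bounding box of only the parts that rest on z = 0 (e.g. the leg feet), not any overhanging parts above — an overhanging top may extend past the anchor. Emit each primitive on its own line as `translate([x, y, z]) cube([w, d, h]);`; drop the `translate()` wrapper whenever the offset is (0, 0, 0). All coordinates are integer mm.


translate([463, 328, 0]) cube([776, 222, 190]);
translate([463, 550, 190]) cube([776, 222, 190]);
translate([463, 772, 380]) cube([776, 222, 190]);
translate([463, 994, 570]) cube([776, 222, 190]);
translate([463, 1216, 760]) cube([776, 222, 190]);
translate([463, 1438, 950]) cube([776, 222, 190]);
translate([463, 1660, 1140]) cube([776, 222, 190]);
translate([463, 1882, 1330]) cube([776, 222, 190]);
translate([463, 2104, 1520]) cube([776, 222, 190]);


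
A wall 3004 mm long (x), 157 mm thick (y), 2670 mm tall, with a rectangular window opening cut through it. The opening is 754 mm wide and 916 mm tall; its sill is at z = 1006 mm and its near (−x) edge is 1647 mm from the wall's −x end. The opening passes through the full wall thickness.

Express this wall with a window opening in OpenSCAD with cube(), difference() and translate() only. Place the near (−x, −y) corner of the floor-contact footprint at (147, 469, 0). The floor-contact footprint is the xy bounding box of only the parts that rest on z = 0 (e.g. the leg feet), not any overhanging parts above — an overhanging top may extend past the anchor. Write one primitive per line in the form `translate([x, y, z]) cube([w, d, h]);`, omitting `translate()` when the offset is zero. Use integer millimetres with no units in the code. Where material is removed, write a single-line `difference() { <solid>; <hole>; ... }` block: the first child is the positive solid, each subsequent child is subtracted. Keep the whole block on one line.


difference() { translate([147, 469, 0]) cube([3004, 157, 2670]); translate([1794, 469, 1006]) cube([754, 157, 916]); }


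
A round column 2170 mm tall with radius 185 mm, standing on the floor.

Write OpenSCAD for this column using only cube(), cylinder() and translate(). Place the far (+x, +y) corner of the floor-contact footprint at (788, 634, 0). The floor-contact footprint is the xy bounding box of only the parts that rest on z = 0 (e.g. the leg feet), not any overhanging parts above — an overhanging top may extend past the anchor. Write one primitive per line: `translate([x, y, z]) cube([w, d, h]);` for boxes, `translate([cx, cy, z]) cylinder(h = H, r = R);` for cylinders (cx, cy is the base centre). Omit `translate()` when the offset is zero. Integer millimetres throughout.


translate([603, 449, 0]) cylinder(h = 2170, r = 185);


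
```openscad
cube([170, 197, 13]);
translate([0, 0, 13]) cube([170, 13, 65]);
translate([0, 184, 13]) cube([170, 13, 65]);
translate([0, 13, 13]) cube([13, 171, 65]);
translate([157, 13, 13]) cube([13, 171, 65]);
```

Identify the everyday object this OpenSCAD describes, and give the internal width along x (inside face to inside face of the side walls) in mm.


An open box. The internal width is 144 mm.

A 170×197 base slab with four walls standing on it — an open box. The base is 170 mm wide and the walls are 13 mm thick, so the internal width is 170 − 2 × 13 = 144 mm.


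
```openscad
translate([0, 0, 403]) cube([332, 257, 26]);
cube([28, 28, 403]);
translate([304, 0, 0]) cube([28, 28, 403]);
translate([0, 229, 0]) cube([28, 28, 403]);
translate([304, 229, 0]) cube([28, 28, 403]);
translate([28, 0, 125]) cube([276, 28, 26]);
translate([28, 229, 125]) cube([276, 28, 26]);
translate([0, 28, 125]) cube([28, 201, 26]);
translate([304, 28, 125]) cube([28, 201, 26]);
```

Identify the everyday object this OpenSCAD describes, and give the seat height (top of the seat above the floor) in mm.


A stool. The seat height is 429 mm.

A 332×257×26 slab at z = 403 on four corner posts — a stool. The seat top is 403 + 26 = 429 mm.


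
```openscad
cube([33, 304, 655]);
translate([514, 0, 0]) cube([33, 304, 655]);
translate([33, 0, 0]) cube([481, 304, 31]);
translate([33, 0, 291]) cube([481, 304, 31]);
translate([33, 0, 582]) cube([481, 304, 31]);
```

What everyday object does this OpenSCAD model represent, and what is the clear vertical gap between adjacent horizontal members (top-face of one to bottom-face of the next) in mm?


A bookshelf. The clear shelf gap is 260 mm.

Two tall side panels with 3 horizontal boards between them — a bookshelf. The first two shelf undersides are at z = 0 and z = 291; with shelf thickness 31, the clear gap is 291 − 0 − 31 = 260 mm.


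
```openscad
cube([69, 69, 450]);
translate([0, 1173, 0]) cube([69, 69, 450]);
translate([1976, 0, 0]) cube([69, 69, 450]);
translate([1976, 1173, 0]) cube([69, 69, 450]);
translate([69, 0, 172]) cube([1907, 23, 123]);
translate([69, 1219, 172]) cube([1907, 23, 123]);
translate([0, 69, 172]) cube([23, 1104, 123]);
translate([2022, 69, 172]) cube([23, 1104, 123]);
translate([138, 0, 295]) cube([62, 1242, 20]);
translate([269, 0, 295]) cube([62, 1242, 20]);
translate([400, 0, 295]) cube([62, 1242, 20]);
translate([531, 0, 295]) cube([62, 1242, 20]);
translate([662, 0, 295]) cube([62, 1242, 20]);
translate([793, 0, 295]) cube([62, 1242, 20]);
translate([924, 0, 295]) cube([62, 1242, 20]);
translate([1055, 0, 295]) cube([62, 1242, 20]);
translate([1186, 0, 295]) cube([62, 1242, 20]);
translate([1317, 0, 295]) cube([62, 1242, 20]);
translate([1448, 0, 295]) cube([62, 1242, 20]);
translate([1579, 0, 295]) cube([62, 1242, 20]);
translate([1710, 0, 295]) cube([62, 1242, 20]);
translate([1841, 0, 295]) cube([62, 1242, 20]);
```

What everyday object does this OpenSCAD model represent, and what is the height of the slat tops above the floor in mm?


A bed frame. The slat-top height is 315 mm.

Four posts, four rails, and a row of slats — a bed frame. Slats sit on the rails at z = 172 + 123 = 295; with slat thickness 20, the top is 315 mm.


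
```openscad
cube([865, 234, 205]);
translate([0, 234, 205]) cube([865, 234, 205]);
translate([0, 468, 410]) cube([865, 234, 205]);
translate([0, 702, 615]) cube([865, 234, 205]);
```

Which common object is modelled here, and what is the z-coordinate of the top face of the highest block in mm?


A staircase. The total rise is 820 mm.

4 identical blocks, each offset up and back from the previous — a staircase. Each step is 205 mm tall and there are 4 of them, so the total rise is 4 × 205 = 820 mm.


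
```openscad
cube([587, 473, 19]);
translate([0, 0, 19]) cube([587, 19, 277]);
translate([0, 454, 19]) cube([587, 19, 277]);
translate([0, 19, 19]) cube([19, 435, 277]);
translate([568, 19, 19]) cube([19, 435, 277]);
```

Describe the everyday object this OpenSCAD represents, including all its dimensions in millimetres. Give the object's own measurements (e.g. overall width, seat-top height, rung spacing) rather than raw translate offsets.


An open-topped rectangular box: outside dimensions 587×473×296 mm, with a uniform wall and base thickness of 19 mm. The base is a full 587×473 slab on the floor; four walls sit on top of the base. The front and back walls (the −y and +y sides) span the full width; the two side walls fit between them.


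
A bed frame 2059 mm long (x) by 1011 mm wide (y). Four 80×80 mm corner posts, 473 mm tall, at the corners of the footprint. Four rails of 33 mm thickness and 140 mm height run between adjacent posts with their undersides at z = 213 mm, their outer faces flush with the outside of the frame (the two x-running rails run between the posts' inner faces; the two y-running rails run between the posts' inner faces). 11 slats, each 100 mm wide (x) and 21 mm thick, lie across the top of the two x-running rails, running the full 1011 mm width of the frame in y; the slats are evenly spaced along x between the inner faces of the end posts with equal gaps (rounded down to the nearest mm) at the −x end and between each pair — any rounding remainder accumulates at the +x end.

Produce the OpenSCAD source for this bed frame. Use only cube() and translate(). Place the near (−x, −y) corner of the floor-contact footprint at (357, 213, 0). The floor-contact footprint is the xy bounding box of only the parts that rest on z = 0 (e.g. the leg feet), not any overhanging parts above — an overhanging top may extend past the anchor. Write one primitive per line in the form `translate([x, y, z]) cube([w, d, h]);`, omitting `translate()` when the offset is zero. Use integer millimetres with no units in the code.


translate([357, 213, 0]) cube([80, 80, 473]);
translate([357, 1144, 0]) cube([80, 80, 473]);
translate([2336, 213, 0]) cube([80, 80, 473]);
translate([2336, 1144, 0]) cube([80, 80, 473]);
translate([437, 213, 213]) cube([1899, 33, 140]);
translate([437, 1191, 213]) cube([1899, 33, 140]);
translate([357, 293, 213]) cube([33, 851, 140]);
translate([2383, 293, 213]) cube([33, 851, 140]);
translate([503, 213, 353]) cube([100, 1011, 21]);
translate([669, 213, 353]) cube([100, 1011, 21]);
translate([835, 213, 353]) cube([100, 1011, 21]);
translate([1001, 213, 353]) cube([100, 1011, 21]);
translate([1167, 213, 353]) cube([100, 1011, 21]);
translate([1333, 213, 353]) cube([100, 1011, 21]);
translate([1499, 213, 353]) cube([100, 1011, 21]);
translate([1665, 213, 353]) cube([100, 1011, 21]);
translate([1831, 213, 353]) cube([100, 1011, 21]);
translate([1997, 213, 353]) cube([100, 1011, 21]);
translate([2163, 213, 353]) cube([100, 1011, 21]);


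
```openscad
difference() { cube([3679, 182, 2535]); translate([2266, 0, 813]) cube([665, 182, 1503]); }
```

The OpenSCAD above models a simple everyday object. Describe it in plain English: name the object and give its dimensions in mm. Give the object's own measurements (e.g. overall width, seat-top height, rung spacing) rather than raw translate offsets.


A wall 3679 mm long (x), 182 mm thick (y), 2535 mm tall, with a rectangular window opening cut through it. The opening is 665 mm wide and 1503 mm tall; its sill is at z = 813 mm and its near (−x) edge is 2266 mm from the wall's −x end. The opening passes through the full wall thickness.


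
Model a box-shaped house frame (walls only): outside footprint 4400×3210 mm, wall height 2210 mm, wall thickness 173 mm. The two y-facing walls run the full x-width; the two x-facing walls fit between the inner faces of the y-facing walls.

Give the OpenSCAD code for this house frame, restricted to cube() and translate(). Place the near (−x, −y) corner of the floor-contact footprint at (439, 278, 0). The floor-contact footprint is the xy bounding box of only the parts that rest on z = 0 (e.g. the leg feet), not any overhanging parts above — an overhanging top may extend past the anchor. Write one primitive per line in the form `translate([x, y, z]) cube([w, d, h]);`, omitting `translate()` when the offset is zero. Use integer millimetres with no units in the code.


translate([439, 278, 0]) cube([4400, 173, 2210]);
translate([439, 3315, 0]) cube([4400, 173, 2210]);
translate([439, 451, 0]) cube([173, 2864, 2210]);
translate([4666, 451, 0]) cube([173, 2864, 2210]);


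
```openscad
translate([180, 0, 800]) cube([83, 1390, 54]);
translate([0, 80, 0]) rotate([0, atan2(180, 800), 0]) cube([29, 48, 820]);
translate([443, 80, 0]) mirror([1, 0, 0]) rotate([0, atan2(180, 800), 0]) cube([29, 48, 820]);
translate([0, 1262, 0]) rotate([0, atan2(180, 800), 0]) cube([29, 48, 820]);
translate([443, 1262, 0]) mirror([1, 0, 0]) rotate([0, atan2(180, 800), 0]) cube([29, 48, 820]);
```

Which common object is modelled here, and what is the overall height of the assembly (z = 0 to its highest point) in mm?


A sawhorse. The overall height is 854 mm.

A beam across two mirrored pairs of raked legs — a sawhorse. The beam's underside is at z = 800 (matching the legs' vertical rise in atan2(180, 800)) and the beam is 54 mm tall, so its top is at 800 + 54 = 854 mm. The raked legs top out at the beam's underside, so that is the highest point.


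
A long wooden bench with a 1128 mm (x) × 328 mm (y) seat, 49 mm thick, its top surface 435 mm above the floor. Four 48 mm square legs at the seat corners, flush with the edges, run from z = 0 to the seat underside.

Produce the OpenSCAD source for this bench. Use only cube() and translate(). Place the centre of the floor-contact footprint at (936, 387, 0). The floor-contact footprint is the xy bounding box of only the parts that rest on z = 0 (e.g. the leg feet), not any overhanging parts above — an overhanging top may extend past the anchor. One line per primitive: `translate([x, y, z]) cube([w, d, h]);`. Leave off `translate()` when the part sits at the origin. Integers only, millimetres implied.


translate([372, 223, 386]) cube([1128, 328, 49]);
translate([372, 223, 0]) cube([48, 48, 386]);
translate([372, 503, 0]) cube([48, 48, 386]);
translate([1452, 223, 0]) cube([48, 48, 386]);
translate([1452, 503, 0]) cube([48, 48, 386]);


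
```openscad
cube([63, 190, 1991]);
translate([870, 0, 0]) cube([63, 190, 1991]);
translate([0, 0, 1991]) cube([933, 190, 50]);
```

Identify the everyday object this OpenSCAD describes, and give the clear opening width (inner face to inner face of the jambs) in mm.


A door frame. The clear opening width is 807 mm.

Two 1991 mm tall posts with a header on top — a door frame. The left jamb is 63 mm wide at x = 0; the right jamb starts at x = 870. The clear opening is 870 − 63 = 807 mm.


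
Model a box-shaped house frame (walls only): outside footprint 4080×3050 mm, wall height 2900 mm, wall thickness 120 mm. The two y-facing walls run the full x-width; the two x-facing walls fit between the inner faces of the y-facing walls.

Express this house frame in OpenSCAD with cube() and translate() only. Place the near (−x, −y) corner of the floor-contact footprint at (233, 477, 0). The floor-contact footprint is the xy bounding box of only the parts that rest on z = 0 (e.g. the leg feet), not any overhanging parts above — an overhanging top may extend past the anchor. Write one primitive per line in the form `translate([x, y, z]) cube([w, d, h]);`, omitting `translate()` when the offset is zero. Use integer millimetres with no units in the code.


translate([233, 477, 0]) cube([4080, 120, 2900]);
translate([233, 3407, 0]) cube([4080, 120, 2900]);
translate([233, 597, 0]) cube([120, 2810, 2900]);
translate([4193, 597, 0]) cube([120, 2810, 2900]);


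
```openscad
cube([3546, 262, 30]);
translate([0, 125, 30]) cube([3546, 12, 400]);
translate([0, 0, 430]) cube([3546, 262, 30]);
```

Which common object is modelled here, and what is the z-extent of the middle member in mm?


An I-beam. The web height is 400 mm.

Two wide flanges with a thin centred web — an I-beam. Overall 460 mm minus two 30 mm flanges gives a web of 460 − 2·30 = 400 mm.


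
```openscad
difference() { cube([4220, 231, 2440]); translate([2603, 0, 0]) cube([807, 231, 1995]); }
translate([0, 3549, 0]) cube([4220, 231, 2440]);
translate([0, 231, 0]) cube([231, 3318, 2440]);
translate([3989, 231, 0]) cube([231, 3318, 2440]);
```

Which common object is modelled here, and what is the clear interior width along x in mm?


A single room. The interior width is 3758 mm.

Four walls enclosing a rectangle with a door in the front wall — a room. Outside width 4220 minus two 231 mm walls gives 3758 mm.


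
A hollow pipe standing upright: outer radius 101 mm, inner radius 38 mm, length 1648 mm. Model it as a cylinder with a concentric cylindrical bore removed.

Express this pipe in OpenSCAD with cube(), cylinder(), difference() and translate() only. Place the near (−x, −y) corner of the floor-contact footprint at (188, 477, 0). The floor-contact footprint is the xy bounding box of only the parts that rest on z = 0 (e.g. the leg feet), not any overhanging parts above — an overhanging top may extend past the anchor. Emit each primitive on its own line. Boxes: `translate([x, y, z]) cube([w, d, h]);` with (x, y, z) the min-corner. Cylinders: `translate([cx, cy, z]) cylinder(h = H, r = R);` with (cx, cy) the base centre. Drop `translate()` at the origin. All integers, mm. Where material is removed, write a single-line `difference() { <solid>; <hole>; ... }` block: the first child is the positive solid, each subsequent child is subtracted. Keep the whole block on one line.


difference() { translate([289, 578, 0]) cylinder(h = 1648, r = 101); translate([289, 578, 0]) cylinder(h = 1648, r = 38); }


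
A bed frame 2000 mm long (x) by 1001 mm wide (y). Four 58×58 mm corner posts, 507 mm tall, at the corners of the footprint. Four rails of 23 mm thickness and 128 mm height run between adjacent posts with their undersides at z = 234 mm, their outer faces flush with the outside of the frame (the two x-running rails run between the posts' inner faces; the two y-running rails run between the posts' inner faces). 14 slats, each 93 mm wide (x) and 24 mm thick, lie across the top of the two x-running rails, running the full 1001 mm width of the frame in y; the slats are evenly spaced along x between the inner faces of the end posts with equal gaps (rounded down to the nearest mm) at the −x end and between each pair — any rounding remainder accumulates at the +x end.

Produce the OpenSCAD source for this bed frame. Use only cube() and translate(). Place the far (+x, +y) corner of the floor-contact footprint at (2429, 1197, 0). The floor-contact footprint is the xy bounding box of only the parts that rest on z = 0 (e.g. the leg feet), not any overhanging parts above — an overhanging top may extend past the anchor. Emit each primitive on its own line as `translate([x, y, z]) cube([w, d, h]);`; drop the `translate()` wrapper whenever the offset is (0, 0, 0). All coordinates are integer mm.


translate([429, 196, 0]) cube([58, 58, 507]);
translate([429, 1139, 0]) cube([58, 58, 507]);
translate([2371, 196, 0]) cube([58, 58, 507]);
translate([2371, 1139, 0]) cube([58, 58, 507]);
translate([487, 196, 234]) cube([1884, 23, 128]);
translate([487, 1174, 234]) cube([1884, 23, 128]);
translate([429, 254, 234]) cube([23, 885, 128]);
translate([2406, 254, 234]) cube([23, 885, 128]);
translate([525, 196, 362]) cube([93, 1001, 24]);
translate([656, 196, 362]) cube([93, 1001, 24]);
translate([787, 196, 362]) cube([93, 1001, 24]);
translate([918, 196, 362]) cube([93, 1001, 24]);
translate([1049, 196, 362]) cube([93, 1001, 24]);
translate([1180, 196, 362]) cube([93, 1001, 24]);
translate([1311, 196, 362]) cube([93, 1001, 24]);
translate([1442, 196, 362]) cube([93, 1001, 24]);
translate([1573, 196, 362]) cube([93, 1001, 24]);
translate([1704, 196, 362]) cube([93, 1001, 24]);
translate([1835, 196, 362]) cube([93, 1001, 24]);
translate([1966, 196, 362]) cube([93, 1001, 24]);
translate([2097, 196, 362]) cube([93, 1001, 24]);
translate([2228, 196, 362]) cube([93, 1001, 24]);


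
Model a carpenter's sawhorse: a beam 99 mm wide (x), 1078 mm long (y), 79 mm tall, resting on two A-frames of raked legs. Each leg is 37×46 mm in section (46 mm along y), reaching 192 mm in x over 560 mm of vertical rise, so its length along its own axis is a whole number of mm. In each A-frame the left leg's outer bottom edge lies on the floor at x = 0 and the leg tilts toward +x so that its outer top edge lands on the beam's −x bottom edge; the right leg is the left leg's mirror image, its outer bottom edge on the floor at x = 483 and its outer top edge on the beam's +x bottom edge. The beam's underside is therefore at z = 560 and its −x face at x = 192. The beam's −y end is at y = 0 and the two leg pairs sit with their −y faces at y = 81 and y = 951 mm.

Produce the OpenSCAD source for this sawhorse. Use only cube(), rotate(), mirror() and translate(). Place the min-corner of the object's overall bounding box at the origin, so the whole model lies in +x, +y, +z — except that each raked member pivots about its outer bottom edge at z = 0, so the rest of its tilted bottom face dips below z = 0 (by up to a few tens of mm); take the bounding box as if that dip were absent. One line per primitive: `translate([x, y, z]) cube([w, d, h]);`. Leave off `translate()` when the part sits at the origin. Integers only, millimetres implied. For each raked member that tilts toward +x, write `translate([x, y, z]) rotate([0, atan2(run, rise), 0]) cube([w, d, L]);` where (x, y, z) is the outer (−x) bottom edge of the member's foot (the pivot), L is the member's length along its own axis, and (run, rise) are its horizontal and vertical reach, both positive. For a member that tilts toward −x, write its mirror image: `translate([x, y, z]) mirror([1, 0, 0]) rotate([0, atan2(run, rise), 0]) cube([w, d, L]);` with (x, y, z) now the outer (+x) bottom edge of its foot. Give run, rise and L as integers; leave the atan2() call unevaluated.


// leg length = √(192² + 560²) = 592
// right-leg outer foot x = 2·192 + 99 = 483
// beam min-corner = (192, 0, 560)
translate([192, 0, 560]) cube([99, 1078, 79]);
translate([0, 81, 0]) rotate([0, atan2(192, 560), 0]) cube([37, 46, 592]);
translate([483, 81, 0]) mirror([1, 0, 0]) rotate([0, atan2(192, 560), 0]) cube([37, 46, 592]);
translate([0, 951, 0]) rotate([0, atan2(192, 560), 0]) cube([37, 46, 592]);
translate([483, 951, 0]) mirror([1, 0, 0]) rotate([0, atan2(192, 560), 0]) cube([37, 46, 592]);


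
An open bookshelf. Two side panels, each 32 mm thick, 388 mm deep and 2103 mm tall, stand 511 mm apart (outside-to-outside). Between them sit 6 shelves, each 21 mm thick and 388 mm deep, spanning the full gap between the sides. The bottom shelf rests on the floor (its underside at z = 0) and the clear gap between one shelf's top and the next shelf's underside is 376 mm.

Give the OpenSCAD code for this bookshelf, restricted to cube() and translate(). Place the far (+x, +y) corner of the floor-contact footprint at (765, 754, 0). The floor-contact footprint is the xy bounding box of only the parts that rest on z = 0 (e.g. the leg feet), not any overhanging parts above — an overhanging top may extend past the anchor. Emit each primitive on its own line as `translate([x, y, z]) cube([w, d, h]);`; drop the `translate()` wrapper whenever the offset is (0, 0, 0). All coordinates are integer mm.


translate([254, 366, 0]) cube([32, 388, 2103]);
translate([733, 366, 0]) cube([32, 388, 2103]);
translate([286, 366, 0]) cube([447, 388, 21]);
translate([286, 366, 397]) cube([447, 388, 21]);
translate([286, 366, 794]) cube([447, 388, 21]);
translate([286, 366, 1191]) cube([447, 388, 21]);
translate([286, 366, 1588]) cube([447, 388, 21]);
translate([286, 366, 1985]) cube([447, 388, 21]);


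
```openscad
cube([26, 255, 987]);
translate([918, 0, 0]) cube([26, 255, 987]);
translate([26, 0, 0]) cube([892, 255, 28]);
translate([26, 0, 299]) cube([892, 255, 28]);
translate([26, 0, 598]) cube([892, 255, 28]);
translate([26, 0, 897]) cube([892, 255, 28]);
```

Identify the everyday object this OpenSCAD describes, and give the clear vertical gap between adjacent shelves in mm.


A bookshelf. The clear shelf gap is 271 mm.

Two tall side panels with 4 horizontal boards between them — a bookshelf. The first two shelf undersides are at z = 0 and z = 299; with shelf thickness 28, the clear gap is 299 − 0 − 28 = 271 mm.


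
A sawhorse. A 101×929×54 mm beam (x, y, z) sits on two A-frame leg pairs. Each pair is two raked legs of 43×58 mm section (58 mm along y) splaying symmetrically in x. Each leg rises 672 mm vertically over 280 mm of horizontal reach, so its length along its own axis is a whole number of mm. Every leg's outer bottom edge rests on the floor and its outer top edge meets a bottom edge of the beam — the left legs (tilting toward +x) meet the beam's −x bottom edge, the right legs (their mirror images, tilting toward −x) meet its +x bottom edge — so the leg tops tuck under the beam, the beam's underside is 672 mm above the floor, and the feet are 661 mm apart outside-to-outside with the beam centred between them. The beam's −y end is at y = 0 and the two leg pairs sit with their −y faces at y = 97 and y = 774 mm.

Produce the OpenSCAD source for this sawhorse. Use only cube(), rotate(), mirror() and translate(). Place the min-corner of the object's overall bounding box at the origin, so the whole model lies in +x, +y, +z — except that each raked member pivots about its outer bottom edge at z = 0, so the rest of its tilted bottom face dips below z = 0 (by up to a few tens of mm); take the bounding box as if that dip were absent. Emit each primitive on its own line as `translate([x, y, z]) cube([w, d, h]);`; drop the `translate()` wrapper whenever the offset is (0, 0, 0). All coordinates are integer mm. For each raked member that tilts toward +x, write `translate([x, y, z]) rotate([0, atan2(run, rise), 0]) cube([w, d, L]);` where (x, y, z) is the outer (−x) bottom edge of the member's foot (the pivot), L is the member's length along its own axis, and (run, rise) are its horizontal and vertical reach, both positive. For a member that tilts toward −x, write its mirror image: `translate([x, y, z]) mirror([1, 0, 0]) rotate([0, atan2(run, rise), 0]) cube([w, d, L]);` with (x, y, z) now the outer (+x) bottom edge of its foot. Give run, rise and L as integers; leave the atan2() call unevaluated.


translate([280, 0, 672]) cube([101, 929, 54]);
translate([0, 97, 0]) rotate([0, atan2(280, 672), 0]) cube([43, 58, 728]);
translate([661, 97, 0]) mirror([1, 0, 0]) rotate([0, atan2(280, 672), 0]) cube([43, 58, 728]);
translate([0, 774, 0]) rotate([0, atan2(280, 672), 0]) cube([43, 58, 728]);
translate([661, 774, 0]) mirror([1, 0, 0]) rotate([0, atan2(280, 672), 0]) cube([43, 58, 728]);


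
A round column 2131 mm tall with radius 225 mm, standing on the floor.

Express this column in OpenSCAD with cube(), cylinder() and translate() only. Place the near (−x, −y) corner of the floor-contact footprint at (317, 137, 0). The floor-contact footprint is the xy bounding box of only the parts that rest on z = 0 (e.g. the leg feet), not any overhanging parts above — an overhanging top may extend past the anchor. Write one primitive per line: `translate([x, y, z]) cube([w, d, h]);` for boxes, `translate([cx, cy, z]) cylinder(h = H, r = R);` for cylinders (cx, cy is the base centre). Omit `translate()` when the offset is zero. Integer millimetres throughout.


translate([542, 362, 0]) cylinder(h = 2131, r = 225);


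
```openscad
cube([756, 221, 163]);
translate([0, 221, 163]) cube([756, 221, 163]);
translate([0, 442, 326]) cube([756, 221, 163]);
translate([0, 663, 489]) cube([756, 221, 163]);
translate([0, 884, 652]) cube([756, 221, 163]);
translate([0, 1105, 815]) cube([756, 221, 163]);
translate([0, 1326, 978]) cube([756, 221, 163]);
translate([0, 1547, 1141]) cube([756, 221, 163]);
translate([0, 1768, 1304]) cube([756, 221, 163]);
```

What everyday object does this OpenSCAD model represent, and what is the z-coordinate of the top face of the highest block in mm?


A staircase. The total rise is 1467 mm.

9 identical blocks, each offset up and back from the previous — a staircase. Each step is 163 mm tall and there are 9 of them, so the total rise is 9 × 163 = 1467 mm.


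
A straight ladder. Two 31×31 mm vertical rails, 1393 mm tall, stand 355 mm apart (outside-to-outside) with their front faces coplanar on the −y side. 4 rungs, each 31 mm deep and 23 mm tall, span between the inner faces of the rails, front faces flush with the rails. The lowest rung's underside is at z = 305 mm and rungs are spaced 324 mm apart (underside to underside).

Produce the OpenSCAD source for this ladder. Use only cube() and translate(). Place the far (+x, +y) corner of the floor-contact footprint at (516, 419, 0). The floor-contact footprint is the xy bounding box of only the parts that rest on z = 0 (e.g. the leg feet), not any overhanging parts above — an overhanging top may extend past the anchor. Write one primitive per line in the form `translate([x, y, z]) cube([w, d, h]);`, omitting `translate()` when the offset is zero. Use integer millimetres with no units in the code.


translate([161, 388, 0]) cube([31, 31, 1393]);
translate([485, 388, 0]) cube([31, 31, 1393]);
translate([192, 388, 305]) cube([293, 31, 23]);
translate([192, 388, 629]) cube([293, 31, 23]);
translate([192, 388, 953]) cube([293, 31, 23]);
translate([192, 388, 1277]) cube([293, 31, 23]);


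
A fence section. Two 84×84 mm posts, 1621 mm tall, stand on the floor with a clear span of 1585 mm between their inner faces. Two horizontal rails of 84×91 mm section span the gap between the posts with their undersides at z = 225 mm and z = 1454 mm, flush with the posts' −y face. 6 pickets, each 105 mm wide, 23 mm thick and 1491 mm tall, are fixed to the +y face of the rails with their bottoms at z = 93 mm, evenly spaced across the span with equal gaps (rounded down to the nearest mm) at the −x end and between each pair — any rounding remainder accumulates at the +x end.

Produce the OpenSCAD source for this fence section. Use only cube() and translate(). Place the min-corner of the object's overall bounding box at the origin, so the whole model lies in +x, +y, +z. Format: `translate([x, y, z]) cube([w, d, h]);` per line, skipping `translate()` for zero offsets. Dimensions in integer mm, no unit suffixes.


cube([84, 84, 1621]);
translate([1669, 0, 0]) cube([84, 84, 1621]);
translate([84, 0, 225]) cube([1585, 84, 91]);
translate([84, 0, 1454]) cube([1585, 84, 91]);
translate([220, 84, 93]) cube([105, 23, 1491]);
translate([461, 84, 93]) cube([105, 23, 1491]);
translate([702, 84, 93]) cube([105, 23, 1491]);
translate([943, 84, 93]) cube([105, 23, 1491]);
translate([1184, 84, 93]) cube([105, 23, 1491]);
translate([1425, 84, 93]) cube([105, 23, 1491]);


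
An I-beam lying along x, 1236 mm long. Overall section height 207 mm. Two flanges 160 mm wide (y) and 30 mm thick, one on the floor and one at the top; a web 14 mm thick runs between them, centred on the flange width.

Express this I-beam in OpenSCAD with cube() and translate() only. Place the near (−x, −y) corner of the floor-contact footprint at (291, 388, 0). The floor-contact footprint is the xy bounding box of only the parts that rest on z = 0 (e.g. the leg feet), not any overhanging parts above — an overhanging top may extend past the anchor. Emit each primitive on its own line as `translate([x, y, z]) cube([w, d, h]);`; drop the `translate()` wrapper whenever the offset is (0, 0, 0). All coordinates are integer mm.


translate([291, 388, 0]) cube([1236, 160, 30]);
translate([291, 461, 30]) cube([1236, 14, 147]);
translate([291, 388, 177]) cube([1236, 160, 30]);


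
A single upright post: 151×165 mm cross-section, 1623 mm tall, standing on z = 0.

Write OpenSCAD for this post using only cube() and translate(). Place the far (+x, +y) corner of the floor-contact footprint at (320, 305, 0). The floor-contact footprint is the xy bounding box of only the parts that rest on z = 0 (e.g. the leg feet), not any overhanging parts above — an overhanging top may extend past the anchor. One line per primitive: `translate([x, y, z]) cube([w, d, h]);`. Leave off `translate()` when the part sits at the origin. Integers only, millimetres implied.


translate([169, 140, 0]) cube([151, 165, 1623]);


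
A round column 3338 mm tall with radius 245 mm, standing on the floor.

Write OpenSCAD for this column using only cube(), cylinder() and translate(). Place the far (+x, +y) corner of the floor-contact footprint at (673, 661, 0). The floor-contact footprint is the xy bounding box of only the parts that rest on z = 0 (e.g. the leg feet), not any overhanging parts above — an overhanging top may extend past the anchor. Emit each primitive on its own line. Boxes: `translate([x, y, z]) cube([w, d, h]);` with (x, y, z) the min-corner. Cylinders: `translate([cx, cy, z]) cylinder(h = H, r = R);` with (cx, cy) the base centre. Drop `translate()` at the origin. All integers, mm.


translate([428, 416, 0]) cylinder(h = 3338, r = 245);


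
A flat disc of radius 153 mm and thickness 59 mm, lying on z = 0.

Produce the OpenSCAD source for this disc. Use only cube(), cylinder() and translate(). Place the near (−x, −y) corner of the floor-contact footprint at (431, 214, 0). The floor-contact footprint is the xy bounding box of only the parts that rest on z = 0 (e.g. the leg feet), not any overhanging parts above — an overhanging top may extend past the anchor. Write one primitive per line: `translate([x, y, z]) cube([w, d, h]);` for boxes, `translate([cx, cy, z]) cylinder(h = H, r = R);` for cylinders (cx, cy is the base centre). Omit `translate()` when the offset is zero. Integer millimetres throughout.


translate([584, 367, 0]) cylinder(h = 59, r = 153);


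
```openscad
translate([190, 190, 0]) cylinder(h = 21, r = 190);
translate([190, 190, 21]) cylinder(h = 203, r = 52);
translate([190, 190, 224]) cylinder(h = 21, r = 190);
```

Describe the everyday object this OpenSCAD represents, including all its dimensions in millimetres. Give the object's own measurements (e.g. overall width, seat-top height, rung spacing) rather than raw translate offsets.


A spool: two coaxial disc flanges of radius 190 mm and thickness 21 mm, joined by a core cylinder of radius 52 mm and height 203 mm. The lower flange rests on z = 0 and the three cylinders share a vertical axis.


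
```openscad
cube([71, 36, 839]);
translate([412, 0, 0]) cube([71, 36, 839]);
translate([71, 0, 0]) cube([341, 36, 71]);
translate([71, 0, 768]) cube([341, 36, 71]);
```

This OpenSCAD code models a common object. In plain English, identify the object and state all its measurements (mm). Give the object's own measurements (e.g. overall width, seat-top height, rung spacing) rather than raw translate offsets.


A rectangular picture frame lying in the x–z plane (depth along y). The opening is 341 mm wide (x) by 697 mm tall (z), surrounded by a border 71 mm wide on all four sides. The frame is 36 mm deep and is made of two full-height vertical stiles with two horizontal rails fitted between them.


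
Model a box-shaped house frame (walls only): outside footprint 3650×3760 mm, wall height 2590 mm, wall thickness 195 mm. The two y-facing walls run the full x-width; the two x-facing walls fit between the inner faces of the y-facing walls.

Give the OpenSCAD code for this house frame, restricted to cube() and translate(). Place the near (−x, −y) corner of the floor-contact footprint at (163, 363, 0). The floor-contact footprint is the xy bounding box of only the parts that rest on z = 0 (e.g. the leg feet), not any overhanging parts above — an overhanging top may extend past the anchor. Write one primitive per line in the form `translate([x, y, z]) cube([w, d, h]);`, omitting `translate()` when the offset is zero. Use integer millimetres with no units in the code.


translate([163, 363, 0]) cube([3650, 195, 2590]);
translate([163, 3928, 0]) cube([3650, 195, 2590]);
translate([163, 558, 0]) cube([195, 3370, 2590]);
translate([3618, 558, 0]) cube([195, 3370, 2590]);


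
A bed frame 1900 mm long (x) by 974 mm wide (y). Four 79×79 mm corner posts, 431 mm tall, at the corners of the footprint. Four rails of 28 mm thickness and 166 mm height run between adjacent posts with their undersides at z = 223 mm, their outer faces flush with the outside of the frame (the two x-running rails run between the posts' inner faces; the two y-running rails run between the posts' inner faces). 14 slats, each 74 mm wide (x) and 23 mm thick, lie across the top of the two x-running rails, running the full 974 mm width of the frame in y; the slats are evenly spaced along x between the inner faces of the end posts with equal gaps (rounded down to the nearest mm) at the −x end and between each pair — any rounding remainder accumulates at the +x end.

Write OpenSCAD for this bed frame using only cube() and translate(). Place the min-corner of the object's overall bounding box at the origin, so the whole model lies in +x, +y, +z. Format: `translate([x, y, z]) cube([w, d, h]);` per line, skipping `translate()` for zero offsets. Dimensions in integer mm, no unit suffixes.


cube([79, 79, 431]);
translate([0, 895, 0]) cube([79, 79, 431]);
translate([1821, 0, 0]) cube([79, 79, 431]);
translate([1821, 895, 0]) cube([79, 79, 431]);
translate([79, 0, 223]) cube([1742, 28, 166]);
translate([79, 946, 223]) cube([1742, 28, 166]);
translate([0, 79, 223]) cube([28, 816, 166]);
translate([1872, 79, 223]) cube([28, 816, 166]);
translate([126, 0, 389]) cube([74, 974, 23]);
translate([247, 0, 389]) cube([74, 974, 23]);
translate([368, 0, 389]) cube([74, 974, 23]);
translate([489, 0, 389]) cube([74, 974, 23]);
translate([610, 0, 389]) cube([74, 974, 23]);
translate([731, 0, 389]) cube([74, 974, 23]);
translate([852, 0, 389]) cube([74, 974, 23]);
translate([973, 0, 389]) cube([74, 974, 23]);
translate([1094, 0, 389]) cube([74, 974, 23]);
translate([1215, 0, 389]) cube([74, 974, 23]);
translate([1336, 0, 389]) cube([74, 974, 23]);
translate([1457, 0, 389]) cube([74, 974, 23]);
translate([1578, 0, 389]) cube([74, 974, 23]);
translate([1699, 0, 389]) cube([74, 974, 23]);


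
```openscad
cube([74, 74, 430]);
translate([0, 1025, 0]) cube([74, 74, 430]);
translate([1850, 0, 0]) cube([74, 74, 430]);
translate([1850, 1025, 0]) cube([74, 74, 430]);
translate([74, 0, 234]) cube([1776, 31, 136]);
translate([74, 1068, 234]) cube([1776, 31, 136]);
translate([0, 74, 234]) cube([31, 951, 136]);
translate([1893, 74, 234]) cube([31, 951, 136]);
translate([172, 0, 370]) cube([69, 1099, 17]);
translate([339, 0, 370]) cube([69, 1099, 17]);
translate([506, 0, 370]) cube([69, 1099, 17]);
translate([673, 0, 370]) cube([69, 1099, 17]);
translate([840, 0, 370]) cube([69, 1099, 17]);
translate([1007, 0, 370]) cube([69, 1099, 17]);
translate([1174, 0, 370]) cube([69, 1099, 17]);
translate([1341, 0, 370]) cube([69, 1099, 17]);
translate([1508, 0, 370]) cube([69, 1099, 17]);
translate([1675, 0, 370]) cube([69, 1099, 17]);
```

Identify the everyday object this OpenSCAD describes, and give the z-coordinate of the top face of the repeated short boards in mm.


A bed frame. The slat-top height is 387 mm.

Four posts, four rails, and a row of slats — a bed frame. Slats sit on the rails at z = 234 + 136 = 370; with slat thickness 17, the top is 387 mm.


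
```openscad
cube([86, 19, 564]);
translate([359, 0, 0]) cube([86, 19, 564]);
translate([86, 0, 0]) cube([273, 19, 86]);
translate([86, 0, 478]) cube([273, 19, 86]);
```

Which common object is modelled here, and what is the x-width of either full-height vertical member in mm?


A picture frame. The border width is 86 mm.

Four thin pieces enclosing a rectangular opening — a picture frame. The two full-height stiles are 564 mm tall; the top rail sits at z = 478 and is 86 mm tall, so the border above the opening is 564 − 478 = 86 mm, matching the stile x-width.
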